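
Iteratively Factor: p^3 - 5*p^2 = (p)*(p^2 - 5*p) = p*(p - 5)*(p)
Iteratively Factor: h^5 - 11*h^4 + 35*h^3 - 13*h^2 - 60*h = (h - 4)*(h^4 - 7*h^3 + 7*h^2 + 15*h) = (h - 4)*(h - 3)*(h^3 - 4*h^2 - 5*h) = h*(h - 4)*(h - 3)*(h^2 - 4*h - 5) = h*(h - 5)*(h - 4)*(h - 3)*(h + 1)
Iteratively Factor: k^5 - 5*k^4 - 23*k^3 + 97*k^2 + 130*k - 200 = (k + 4)*(k^4 - 9*k^3 + 13*k^2 + 45*k - 50) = (k - 5)*(k + 4)*(k^3 - 4*k^2 - 7*k + 10) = (k - 5)*(k - 1)*(k + 4)*(k^2 - 3*k - 10) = (k - 5)^2*(k - 1)*(k + 4)*(k + 2)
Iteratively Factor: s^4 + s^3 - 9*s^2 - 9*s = (s - 3)*(s^3 + 4*s^2 + 3*s) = (s - 3)*(s + 3)*(s^2 + s) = (s - 3)*(s + 1)*(s + 3)*(s)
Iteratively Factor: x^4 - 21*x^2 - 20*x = (x)*(x^3 - 21*x - 20) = x*(x + 4)*(x^2 - 4*x - 5) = x*(x - 5)*(x + 4)*(x + 1)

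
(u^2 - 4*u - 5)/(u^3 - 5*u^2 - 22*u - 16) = (u - 5)/(u^2 - 6*u - 16)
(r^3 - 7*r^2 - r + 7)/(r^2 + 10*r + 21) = (r^3 - 7*r^2 - r + 7)/(r^2 + 10*r + 21)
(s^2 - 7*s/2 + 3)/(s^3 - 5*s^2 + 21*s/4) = 2*(s - 2)/(s*(2*s - 7))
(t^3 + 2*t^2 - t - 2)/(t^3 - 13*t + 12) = (t^2 + 3*t + 2)/(t^2 + t - 12)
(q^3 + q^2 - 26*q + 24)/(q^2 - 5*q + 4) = q + 6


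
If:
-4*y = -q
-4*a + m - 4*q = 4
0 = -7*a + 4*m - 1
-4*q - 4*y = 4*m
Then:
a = 59/67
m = 120/67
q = -96/67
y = -24/67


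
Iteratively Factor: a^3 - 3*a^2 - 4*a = (a + 1)*(a^2 - 4*a) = a*(a + 1)*(a - 4)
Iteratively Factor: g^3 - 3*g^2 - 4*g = (g + 1)*(g^2 - 4*g) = g*(g + 1)*(g - 4)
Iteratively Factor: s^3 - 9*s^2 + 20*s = (s - 5)*(s^2 - 4*s) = s*(s - 5)*(s - 4)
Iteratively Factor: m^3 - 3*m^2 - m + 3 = (m - 1)*(m^2 - 2*m - 3) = (m - 1)*(m + 1)*(m - 3)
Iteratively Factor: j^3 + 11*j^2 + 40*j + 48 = (j + 4)*(j^2 + 7*j + 12) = (j + 3)*(j + 4)*(j + 4)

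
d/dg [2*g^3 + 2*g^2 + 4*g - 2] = 6*g^2 + 4*g + 4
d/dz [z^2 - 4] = 2*z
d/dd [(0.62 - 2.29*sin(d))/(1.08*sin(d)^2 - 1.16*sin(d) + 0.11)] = (2.4732*sin(d)^2 - 1.3392*sin(d) + 0.4673)*cos(d)/(1.1664*sin(d)^4 - 2.5056*sin(d)^3 + 1.5832*sin(d)^2 - 0.2552*sin(d) + 0.0121)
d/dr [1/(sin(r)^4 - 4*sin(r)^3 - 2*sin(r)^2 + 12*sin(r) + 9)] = 4*cos(r)^3/((sin(r) - 3)^3*(sin(r) + 1)^4)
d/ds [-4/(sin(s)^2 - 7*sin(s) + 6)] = 4*(2*sin(s) - 7)*cos(s)/(sin(s)^2 - 7*sin(s) + 6)^2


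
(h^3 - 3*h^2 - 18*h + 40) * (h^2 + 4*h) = h^5 + h^4 - 30*h^3 - 32*h^2 + 160*h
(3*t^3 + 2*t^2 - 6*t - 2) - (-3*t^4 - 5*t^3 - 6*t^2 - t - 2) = 3*t^4 + 8*t^3 + 8*t^2 - 5*t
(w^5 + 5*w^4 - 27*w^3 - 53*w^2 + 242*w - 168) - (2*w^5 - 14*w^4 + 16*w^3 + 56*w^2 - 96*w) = -w^5 + 19*w^4 - 43*w^3 - 109*w^2 + 338*w - 168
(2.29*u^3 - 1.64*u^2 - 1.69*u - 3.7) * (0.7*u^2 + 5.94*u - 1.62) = 1.603*u^5 + 12.4546*u^4 - 14.6344*u^3 - 9.9718*u^2 - 19.2402*u + 5.994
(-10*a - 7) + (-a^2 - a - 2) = -a^2 - 11*a - 9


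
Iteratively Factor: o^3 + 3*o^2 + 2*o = (o + 2)*(o^2 + o) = o*(o + 2)*(o + 1)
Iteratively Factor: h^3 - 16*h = (h + 4)*(h^2 - 4*h) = (h - 4)*(h + 4)*(h)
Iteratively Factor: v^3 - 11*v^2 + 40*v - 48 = (v - 4)*(v^2 - 7*v + 12) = (v - 4)^2*(v - 3)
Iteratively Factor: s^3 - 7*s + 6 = (s + 3)*(s^2 - 3*s + 2) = (s - 2)*(s + 3)*(s - 1)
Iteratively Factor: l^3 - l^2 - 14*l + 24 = (l - 2)*(l^2 + l - 12) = (l - 3)*(l - 2)*(l + 4)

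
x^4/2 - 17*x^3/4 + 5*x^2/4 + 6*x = x*(x/2 + 1/2)*(x - 8)*(x - 3/2)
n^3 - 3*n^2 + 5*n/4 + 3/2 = (n - 2)*(n - 3/2)*(n + 1/2)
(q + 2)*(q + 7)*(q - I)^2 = q^4 + 9*q^3 - 2*I*q^3 + 13*q^2 - 18*I*q^2 - 9*q - 28*I*q - 14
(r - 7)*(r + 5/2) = r^2 - 9*r/2 - 35/2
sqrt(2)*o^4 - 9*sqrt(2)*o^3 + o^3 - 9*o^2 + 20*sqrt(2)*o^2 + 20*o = o*(o - 5)*(o - 4)*(sqrt(2)*o + 1)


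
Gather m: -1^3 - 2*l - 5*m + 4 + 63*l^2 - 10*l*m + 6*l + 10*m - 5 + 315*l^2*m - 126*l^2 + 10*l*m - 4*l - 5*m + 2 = 315*l^2*m - 63*l^2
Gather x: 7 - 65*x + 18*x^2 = 18*x^2 - 65*x + 7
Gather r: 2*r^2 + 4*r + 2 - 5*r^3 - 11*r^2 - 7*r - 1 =-5*r^3 - 9*r^2 - 3*r + 1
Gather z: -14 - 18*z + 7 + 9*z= -9*z - 7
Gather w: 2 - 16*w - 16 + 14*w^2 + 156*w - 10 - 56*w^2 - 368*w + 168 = -42*w^2 - 228*w + 144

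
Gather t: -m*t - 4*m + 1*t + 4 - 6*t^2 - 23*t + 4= -4*m - 6*t^2 + t*(-m - 22) + 8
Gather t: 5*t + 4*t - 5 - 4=9*t - 9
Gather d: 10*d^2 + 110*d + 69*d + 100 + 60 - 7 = 10*d^2 + 179*d + 153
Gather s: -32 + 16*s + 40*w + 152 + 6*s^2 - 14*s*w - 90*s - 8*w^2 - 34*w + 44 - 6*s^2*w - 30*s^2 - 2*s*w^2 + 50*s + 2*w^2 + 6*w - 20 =s^2*(-6*w - 24) + s*(-2*w^2 - 14*w - 24) - 6*w^2 + 12*w + 144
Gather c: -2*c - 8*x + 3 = -2*c - 8*x + 3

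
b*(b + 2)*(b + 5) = b^3 + 7*b^2 + 10*b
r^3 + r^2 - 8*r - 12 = (r - 3)*(r + 2)^2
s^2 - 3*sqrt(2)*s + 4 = (s - 2*sqrt(2))*(s - sqrt(2))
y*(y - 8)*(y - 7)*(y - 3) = y^4 - 18*y^3 + 101*y^2 - 168*y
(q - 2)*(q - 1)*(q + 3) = q^3 - 7*q + 6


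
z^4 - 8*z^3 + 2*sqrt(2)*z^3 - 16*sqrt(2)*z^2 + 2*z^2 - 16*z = z*(z - 8)*(z + sqrt(2))^2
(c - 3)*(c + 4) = c^2 + c - 12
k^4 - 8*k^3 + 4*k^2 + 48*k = k*(k - 6)*(k - 4)*(k + 2)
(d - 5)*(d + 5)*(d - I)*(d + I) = d^4 - 24*d^2 - 25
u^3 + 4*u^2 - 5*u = u*(u - 1)*(u + 5)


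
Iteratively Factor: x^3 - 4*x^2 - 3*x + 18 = (x - 3)*(x^2 - x - 6) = (x - 3)*(x + 2)*(x - 3)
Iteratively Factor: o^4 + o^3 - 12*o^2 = (o - 3)*(o^3 + 4*o^2) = o*(o - 3)*(o^2 + 4*o) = o^2*(o - 3)*(o + 4)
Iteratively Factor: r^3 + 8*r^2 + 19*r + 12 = (r + 1)*(r^2 + 7*r + 12) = (r + 1)*(r + 4)*(r + 3)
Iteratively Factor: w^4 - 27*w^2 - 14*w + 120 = (w + 3)*(w^3 - 3*w^2 - 18*w + 40) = (w + 3)*(w + 4)*(w^2 - 7*w + 10) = (w - 2)*(w + 3)*(w + 4)*(w - 5)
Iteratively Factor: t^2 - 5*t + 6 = (t - 3)*(t - 2)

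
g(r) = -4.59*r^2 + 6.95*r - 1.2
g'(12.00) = -103.21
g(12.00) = -578.76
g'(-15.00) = 144.65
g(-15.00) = -1138.20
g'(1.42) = -6.09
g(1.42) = -0.59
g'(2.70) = -17.84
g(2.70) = -15.90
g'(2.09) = -12.24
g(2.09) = -6.72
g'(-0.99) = 16.04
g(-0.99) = -12.58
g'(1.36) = -5.53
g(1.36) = -0.24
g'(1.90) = -10.49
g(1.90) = -4.56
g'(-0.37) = 10.35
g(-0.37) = -4.40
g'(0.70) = 0.52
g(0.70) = 1.42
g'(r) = 6.95 - 9.18*r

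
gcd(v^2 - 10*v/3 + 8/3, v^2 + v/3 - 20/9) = v - 4/3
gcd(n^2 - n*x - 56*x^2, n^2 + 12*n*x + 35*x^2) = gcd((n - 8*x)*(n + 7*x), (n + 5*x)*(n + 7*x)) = n + 7*x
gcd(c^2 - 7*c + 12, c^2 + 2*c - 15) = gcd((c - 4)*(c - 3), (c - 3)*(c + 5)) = c - 3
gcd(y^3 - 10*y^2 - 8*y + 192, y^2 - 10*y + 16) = y - 8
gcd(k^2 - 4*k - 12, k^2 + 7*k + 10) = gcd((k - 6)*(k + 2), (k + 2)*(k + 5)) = k + 2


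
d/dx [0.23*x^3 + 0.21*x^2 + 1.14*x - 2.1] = 0.69*x^2 + 0.42*x + 1.14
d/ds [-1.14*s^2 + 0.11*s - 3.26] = 0.11 - 2.28*s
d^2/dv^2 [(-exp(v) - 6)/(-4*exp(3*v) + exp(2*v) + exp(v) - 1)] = (64*exp(6*v) + 852*exp(5*v) - 247*exp(4*v) - 77*exp(3*v) - 192*exp(2*v) + 31*exp(v) + 7)*exp(v)/(64*exp(9*v) - 48*exp(8*v) - 36*exp(7*v) + 71*exp(6*v) - 15*exp(5*v) - 24*exp(4*v) + 17*exp(3*v) - 3*exp(v) + 1)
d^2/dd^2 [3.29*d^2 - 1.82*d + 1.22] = 6.58000000000000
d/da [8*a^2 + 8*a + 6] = 16*a + 8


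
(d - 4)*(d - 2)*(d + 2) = d^3 - 4*d^2 - 4*d + 16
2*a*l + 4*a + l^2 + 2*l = (2*a + l)*(l + 2)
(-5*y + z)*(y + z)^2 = -5*y^3 - 9*y^2*z - 3*y*z^2 + z^3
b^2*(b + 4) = b^3 + 4*b^2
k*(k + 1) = k^2 + k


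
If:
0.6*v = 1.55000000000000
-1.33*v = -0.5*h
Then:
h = 6.87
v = 2.58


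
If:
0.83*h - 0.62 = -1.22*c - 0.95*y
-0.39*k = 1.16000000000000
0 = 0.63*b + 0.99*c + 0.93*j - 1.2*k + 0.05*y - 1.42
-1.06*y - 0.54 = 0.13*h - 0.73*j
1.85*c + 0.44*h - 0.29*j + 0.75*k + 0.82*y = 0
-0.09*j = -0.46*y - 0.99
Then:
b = -1.34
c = 1.59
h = 1.54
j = -2.95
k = -2.97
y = -2.73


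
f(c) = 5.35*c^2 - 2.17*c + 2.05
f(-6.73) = 258.97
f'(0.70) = 5.32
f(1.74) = 14.47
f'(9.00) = 94.13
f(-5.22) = 159.16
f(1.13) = 6.43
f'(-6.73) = -74.18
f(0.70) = 3.15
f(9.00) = 415.87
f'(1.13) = 9.92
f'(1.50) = 13.88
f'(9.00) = 94.13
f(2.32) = 25.81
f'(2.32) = 22.65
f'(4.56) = 46.62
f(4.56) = 103.40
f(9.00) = 415.87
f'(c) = 10.7*c - 2.17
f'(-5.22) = -58.02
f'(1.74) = 16.45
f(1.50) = 10.83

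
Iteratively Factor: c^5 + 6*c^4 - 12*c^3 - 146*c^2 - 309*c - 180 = (c - 5)*(c^4 + 11*c^3 + 43*c^2 + 69*c + 36) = (c - 5)*(c + 1)*(c^3 + 10*c^2 + 33*c + 36) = (c - 5)*(c + 1)*(c + 3)*(c^2 + 7*c + 12) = (c - 5)*(c + 1)*(c + 3)^2*(c + 4)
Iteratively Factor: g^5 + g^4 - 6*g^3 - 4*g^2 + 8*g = (g - 1)*(g^4 + 2*g^3 - 4*g^2 - 8*g) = (g - 2)*(g - 1)*(g^3 + 4*g^2 + 4*g) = g*(g - 2)*(g - 1)*(g^2 + 4*g + 4) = g*(g - 2)*(g - 1)*(g + 2)*(g + 2)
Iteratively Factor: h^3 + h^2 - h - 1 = (h + 1)*(h^2 - 1) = (h - 1)*(h + 1)*(h + 1)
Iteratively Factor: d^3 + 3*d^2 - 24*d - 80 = (d - 5)*(d^2 + 8*d + 16) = (d - 5)*(d + 4)*(d + 4)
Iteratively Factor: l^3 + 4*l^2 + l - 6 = (l + 3)*(l^2 + l - 2) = (l - 1)*(l + 3)*(l + 2)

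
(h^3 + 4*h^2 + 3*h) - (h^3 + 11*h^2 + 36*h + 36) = -7*h^2 - 33*h - 36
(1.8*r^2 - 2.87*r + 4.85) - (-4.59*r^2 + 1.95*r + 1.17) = 6.39*r^2 - 4.82*r + 3.68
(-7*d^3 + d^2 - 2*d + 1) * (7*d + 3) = -49*d^4 - 14*d^3 - 11*d^2 + d + 3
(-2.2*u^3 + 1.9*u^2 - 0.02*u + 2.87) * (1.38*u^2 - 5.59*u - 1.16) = -3.036*u^5 + 14.92*u^4 - 8.0966*u^3 + 1.8684*u^2 - 16.0201*u - 3.3292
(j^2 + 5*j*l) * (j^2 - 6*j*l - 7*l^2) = j^4 - j^3*l - 37*j^2*l^2 - 35*j*l^3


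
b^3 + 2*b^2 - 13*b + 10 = (b - 2)*(b - 1)*(b + 5)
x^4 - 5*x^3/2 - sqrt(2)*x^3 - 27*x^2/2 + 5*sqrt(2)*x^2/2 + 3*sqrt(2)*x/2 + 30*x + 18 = (x - 3)*(x + 1/2)*(x - 3*sqrt(2))*(x + 2*sqrt(2))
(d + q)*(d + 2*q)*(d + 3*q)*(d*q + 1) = d^4*q + 6*d^3*q^2 + d^3 + 11*d^2*q^3 + 6*d^2*q + 6*d*q^4 + 11*d*q^2 + 6*q^3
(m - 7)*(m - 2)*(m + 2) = m^3 - 7*m^2 - 4*m + 28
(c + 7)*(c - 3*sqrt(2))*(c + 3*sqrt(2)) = c^3 + 7*c^2 - 18*c - 126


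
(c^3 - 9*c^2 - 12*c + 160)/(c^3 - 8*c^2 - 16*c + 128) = (c - 5)/(c - 4)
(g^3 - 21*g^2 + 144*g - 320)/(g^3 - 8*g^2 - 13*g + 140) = (g^2 - 16*g + 64)/(g^2 - 3*g - 28)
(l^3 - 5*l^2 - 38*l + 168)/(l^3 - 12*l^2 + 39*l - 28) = (l + 6)/(l - 1)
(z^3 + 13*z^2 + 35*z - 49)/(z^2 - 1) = (z^2 + 14*z + 49)/(z + 1)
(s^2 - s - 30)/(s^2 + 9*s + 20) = (s - 6)/(s + 4)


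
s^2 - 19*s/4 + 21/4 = (s - 3)*(s - 7/4)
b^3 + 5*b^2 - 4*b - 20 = (b - 2)*(b + 2)*(b + 5)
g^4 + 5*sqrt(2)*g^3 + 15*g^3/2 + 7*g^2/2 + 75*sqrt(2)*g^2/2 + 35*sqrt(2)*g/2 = g*(g + 1/2)*(g + 7)*(g + 5*sqrt(2))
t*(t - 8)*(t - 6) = t^3 - 14*t^2 + 48*t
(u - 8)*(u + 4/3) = u^2 - 20*u/3 - 32/3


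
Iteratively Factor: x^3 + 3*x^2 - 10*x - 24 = (x + 2)*(x^2 + x - 12) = (x + 2)*(x + 4)*(x - 3)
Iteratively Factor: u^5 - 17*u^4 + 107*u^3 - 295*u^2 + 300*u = (u - 4)*(u^4 - 13*u^3 + 55*u^2 - 75*u) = (u - 5)*(u - 4)*(u^3 - 8*u^2 + 15*u) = u*(u - 5)*(u - 4)*(u^2 - 8*u + 15) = u*(u - 5)*(u - 4)*(u - 3)*(u - 5)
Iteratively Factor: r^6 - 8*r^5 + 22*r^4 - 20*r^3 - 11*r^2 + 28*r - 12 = (r + 1)*(r^5 - 9*r^4 + 31*r^3 - 51*r^2 + 40*r - 12) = (r - 1)*(r + 1)*(r^4 - 8*r^3 + 23*r^2 - 28*r + 12) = (r - 2)*(r - 1)*(r + 1)*(r^3 - 6*r^2 + 11*r - 6) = (r - 2)^2*(r - 1)*(r + 1)*(r^2 - 4*r + 3) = (r - 2)^2*(r - 1)^2*(r + 1)*(r - 3)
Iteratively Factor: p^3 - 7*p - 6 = (p + 1)*(p^2 - p - 6) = (p - 3)*(p + 1)*(p + 2)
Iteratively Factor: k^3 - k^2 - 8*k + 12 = (k - 2)*(k^2 + k - 6) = (k - 2)*(k + 3)*(k - 2)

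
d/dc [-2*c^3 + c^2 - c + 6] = -6*c^2 + 2*c - 1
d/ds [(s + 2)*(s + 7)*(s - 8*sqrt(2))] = 3*s^2 - 16*sqrt(2)*s + 18*s - 72*sqrt(2) + 14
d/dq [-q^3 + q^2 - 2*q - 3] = -3*q^2 + 2*q - 2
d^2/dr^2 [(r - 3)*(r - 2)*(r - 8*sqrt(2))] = 6*r - 16*sqrt(2) - 10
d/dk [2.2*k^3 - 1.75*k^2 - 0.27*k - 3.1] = 6.6*k^2 - 3.5*k - 0.27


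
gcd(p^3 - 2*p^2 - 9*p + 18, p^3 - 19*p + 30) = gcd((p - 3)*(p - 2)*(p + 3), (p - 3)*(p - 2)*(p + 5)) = p^2 - 5*p + 6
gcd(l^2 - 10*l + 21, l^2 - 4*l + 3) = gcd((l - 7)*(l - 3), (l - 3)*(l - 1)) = l - 3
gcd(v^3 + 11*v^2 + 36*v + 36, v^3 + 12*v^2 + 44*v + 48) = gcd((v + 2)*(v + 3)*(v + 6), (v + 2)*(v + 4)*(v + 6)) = v^2 + 8*v + 12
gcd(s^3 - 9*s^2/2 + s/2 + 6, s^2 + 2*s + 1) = s + 1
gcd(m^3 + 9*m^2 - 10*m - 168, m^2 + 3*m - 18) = m + 6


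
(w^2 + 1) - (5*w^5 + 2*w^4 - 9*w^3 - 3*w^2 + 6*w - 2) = -5*w^5 - 2*w^4 + 9*w^3 + 4*w^2 - 6*w + 3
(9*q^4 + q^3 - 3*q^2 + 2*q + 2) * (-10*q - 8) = -90*q^5 - 82*q^4 + 22*q^3 + 4*q^2 - 36*q - 16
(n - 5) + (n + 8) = 2*n + 3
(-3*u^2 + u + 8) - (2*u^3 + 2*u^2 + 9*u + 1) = -2*u^3 - 5*u^2 - 8*u + 7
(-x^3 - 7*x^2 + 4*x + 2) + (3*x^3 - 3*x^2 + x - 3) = 2*x^3 - 10*x^2 + 5*x - 1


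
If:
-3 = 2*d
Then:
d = -3/2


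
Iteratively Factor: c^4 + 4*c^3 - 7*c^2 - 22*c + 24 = (c - 1)*(c^3 + 5*c^2 - 2*c - 24) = (c - 1)*(c + 3)*(c^2 + 2*c - 8) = (c - 1)*(c + 3)*(c + 4)*(c - 2)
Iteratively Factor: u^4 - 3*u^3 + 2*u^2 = (u - 2)*(u^3 - u^2) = u*(u - 2)*(u^2 - u) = u*(u - 2)*(u - 1)*(u)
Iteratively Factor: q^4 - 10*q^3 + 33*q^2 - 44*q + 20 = (q - 1)*(q^3 - 9*q^2 + 24*q - 20) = (q - 2)*(q - 1)*(q^2 - 7*q + 10) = (q - 5)*(q - 2)*(q - 1)*(q - 2)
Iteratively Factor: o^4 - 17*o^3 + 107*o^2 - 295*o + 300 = (o - 3)*(o^3 - 14*o^2 + 65*o - 100) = (o - 5)*(o - 3)*(o^2 - 9*o + 20) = (o - 5)^2*(o - 3)*(o - 4)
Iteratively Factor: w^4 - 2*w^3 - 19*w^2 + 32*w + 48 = (w + 1)*(w^3 - 3*w^2 - 16*w + 48) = (w + 1)*(w + 4)*(w^2 - 7*w + 12) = (w - 4)*(w + 1)*(w + 4)*(w - 3)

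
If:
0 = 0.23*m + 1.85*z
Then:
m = -8.04347826086956*z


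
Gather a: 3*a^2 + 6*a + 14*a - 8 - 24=3*a^2 + 20*a - 32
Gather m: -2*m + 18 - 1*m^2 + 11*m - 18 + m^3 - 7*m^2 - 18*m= m^3 - 8*m^2 - 9*m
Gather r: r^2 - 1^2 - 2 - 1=r^2 - 4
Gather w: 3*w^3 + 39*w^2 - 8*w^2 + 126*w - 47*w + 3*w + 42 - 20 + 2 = 3*w^3 + 31*w^2 + 82*w + 24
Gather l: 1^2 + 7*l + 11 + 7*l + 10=14*l + 22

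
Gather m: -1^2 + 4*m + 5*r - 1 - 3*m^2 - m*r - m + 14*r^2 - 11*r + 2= -3*m^2 + m*(3 - r) + 14*r^2 - 6*r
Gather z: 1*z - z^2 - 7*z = -z^2 - 6*z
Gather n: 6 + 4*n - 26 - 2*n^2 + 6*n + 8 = -2*n^2 + 10*n - 12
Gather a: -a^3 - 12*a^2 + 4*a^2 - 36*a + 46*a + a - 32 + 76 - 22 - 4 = -a^3 - 8*a^2 + 11*a + 18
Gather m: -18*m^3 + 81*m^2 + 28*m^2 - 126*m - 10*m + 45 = -18*m^3 + 109*m^2 - 136*m + 45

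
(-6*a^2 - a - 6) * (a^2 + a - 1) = -6*a^4 - 7*a^3 - a^2 - 5*a + 6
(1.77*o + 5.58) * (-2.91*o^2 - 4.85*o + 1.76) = -5.1507*o^3 - 24.8223*o^2 - 23.9478*o + 9.8208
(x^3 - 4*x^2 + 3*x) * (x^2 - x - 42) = x^5 - 5*x^4 - 35*x^3 + 165*x^2 - 126*x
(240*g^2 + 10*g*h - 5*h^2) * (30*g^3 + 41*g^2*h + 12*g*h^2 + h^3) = 7200*g^5 + 10140*g^4*h + 3140*g^3*h^2 + 155*g^2*h^3 - 50*g*h^4 - 5*h^5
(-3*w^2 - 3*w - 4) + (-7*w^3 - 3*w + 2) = -7*w^3 - 3*w^2 - 6*w - 2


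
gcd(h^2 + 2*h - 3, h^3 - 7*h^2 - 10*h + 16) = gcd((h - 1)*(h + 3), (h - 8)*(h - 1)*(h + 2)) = h - 1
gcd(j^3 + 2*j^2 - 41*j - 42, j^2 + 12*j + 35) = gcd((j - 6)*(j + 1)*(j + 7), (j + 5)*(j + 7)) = j + 7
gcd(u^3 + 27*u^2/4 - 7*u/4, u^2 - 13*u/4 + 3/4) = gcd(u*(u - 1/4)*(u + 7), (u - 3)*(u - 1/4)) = u - 1/4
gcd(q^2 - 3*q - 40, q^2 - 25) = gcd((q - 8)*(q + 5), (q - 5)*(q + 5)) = q + 5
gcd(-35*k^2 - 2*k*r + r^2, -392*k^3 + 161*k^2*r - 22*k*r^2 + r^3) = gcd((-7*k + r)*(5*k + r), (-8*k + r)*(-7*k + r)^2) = -7*k + r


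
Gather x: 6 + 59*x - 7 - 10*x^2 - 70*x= -10*x^2 - 11*x - 1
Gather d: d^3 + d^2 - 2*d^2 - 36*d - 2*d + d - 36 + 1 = d^3 - d^2 - 37*d - 35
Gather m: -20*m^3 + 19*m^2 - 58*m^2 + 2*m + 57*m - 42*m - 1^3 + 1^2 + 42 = -20*m^3 - 39*m^2 + 17*m + 42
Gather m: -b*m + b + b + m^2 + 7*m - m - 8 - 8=2*b + m^2 + m*(6 - b) - 16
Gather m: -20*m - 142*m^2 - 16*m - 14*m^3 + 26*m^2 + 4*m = -14*m^3 - 116*m^2 - 32*m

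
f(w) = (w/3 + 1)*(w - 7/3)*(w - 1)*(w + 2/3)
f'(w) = (w/3 + 1)*(w - 7/3)*(w - 1) + (w/3 + 1)*(w - 7/3)*(w + 2/3) + (w/3 + 1)*(w - 1)*(w + 2/3) + (w - 7/3)*(w - 1)*(w + 2/3)/3 = 4*w^3/3 + w^2/3 - 142*w/27 + 17/27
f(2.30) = -0.23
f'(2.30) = 6.52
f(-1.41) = -3.55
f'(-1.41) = 4.97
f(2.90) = 7.55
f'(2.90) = 20.70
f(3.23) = 16.18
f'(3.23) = 32.05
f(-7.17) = 701.86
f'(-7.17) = -435.99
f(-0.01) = 1.55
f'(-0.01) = 0.68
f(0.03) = 1.57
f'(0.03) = 0.47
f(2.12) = -1.14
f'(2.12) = 3.68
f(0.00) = 1.56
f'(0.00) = 0.63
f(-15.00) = 15900.44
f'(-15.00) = -4345.48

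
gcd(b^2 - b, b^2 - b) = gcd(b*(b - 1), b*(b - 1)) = b^2 - b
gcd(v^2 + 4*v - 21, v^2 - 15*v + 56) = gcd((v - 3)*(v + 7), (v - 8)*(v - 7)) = 1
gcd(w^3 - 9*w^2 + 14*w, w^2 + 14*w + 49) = 1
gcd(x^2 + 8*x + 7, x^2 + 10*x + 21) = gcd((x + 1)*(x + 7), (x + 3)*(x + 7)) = x + 7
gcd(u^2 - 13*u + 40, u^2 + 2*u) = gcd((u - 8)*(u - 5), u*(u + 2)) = 1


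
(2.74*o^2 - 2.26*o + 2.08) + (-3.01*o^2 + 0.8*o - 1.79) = -0.27*o^2 - 1.46*o + 0.29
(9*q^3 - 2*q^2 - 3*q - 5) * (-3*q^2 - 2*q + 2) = -27*q^5 - 12*q^4 + 31*q^3 + 17*q^2 + 4*q - 10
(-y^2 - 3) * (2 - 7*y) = 7*y^3 - 2*y^2 + 21*y - 6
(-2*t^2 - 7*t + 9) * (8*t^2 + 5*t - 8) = -16*t^4 - 66*t^3 + 53*t^2 + 101*t - 72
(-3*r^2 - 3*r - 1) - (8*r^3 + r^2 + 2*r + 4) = -8*r^3 - 4*r^2 - 5*r - 5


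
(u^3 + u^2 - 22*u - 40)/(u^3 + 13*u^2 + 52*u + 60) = (u^2 - u - 20)/(u^2 + 11*u + 30)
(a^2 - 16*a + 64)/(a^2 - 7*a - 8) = (a - 8)/(a + 1)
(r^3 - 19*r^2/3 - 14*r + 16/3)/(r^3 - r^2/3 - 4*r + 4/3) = (r - 8)/(r - 2)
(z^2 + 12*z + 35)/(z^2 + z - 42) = (z + 5)/(z - 6)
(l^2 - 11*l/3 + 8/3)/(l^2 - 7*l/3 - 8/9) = 3*(l - 1)/(3*l + 1)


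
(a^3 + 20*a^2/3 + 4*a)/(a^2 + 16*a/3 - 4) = a*(3*a + 2)/(3*a - 2)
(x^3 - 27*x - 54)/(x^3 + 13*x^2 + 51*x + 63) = (x - 6)/(x + 7)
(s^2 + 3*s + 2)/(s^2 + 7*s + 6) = (s + 2)/(s + 6)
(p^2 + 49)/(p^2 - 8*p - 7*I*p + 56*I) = (p + 7*I)/(p - 8)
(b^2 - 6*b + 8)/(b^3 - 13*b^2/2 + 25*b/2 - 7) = 2*(b - 4)/(2*b^2 - 9*b + 7)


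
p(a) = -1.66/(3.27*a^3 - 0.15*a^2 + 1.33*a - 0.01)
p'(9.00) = 0.00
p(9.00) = -0.00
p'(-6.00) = 0.00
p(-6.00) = 0.00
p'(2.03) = 0.08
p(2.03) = -0.06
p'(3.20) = 0.01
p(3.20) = -0.02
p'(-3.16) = 0.01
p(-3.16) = 0.02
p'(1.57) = 0.20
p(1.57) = -0.12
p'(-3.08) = 0.02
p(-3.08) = 0.02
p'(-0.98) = 0.89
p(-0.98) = 0.37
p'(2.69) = 0.03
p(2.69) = -0.03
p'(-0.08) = 165.98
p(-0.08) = 13.95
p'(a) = -1.66*(-9.81*a^2 + 0.3*a - 1.33)/(3.27*a^3 - 0.15*a^2 + 1.33*a - 0.01)^2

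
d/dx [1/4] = 0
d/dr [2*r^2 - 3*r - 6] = 4*r - 3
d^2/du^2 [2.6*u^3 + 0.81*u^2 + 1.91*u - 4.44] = 15.6*u + 1.62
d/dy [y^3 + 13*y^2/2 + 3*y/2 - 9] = 3*y^2 + 13*y + 3/2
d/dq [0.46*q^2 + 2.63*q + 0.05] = 0.92*q + 2.63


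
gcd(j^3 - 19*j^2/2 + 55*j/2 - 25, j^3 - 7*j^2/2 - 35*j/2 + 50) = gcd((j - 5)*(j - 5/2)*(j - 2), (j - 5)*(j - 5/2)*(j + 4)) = j^2 - 15*j/2 + 25/2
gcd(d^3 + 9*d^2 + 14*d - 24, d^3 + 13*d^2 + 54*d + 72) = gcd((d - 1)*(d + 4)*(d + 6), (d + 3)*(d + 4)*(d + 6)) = d^2 + 10*d + 24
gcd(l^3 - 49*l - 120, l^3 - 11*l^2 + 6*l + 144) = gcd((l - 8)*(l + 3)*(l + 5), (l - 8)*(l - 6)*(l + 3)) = l^2 - 5*l - 24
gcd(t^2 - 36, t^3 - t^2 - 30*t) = t - 6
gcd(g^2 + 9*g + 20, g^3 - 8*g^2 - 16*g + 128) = g + 4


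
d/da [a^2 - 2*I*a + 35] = 2*a - 2*I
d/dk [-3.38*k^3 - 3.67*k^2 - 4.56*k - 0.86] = -10.14*k^2 - 7.34*k - 4.56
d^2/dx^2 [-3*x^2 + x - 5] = -6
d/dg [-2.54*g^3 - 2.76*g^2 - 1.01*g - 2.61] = -7.62*g^2 - 5.52*g - 1.01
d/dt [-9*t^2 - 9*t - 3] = -18*t - 9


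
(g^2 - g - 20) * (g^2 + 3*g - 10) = g^4 + 2*g^3 - 33*g^2 - 50*g + 200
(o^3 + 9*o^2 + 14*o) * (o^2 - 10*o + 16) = o^5 - o^4 - 60*o^3 + 4*o^2 + 224*o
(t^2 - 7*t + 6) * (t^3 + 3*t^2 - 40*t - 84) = t^5 - 4*t^4 - 55*t^3 + 214*t^2 + 348*t - 504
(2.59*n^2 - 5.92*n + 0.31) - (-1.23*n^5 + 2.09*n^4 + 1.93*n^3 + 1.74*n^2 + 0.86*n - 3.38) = 1.23*n^5 - 2.09*n^4 - 1.93*n^3 + 0.85*n^2 - 6.78*n + 3.69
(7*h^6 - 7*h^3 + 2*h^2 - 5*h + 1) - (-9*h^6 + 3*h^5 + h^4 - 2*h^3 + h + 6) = 16*h^6 - 3*h^5 - h^4 - 5*h^3 + 2*h^2 - 6*h - 5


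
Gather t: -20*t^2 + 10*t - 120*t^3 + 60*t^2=-120*t^3 + 40*t^2 + 10*t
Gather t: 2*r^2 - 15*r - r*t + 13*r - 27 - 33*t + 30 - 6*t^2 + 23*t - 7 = 2*r^2 - 2*r - 6*t^2 + t*(-r - 10) - 4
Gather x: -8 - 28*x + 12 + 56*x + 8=28*x + 12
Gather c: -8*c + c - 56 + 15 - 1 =-7*c - 42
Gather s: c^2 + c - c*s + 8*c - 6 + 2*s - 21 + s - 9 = c^2 + 9*c + s*(3 - c) - 36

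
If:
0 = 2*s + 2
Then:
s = -1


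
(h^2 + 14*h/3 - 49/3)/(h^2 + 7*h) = (h - 7/3)/h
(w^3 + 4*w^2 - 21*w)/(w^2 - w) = (w^2 + 4*w - 21)/(w - 1)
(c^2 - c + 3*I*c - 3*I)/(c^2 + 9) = (c - 1)/(c - 3*I)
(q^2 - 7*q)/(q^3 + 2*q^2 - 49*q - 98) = q/(q^2 + 9*q + 14)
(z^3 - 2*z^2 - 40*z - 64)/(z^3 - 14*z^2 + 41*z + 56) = (z^2 + 6*z + 8)/(z^2 - 6*z - 7)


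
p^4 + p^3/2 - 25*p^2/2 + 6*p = p*(p - 3)*(p - 1/2)*(p + 4)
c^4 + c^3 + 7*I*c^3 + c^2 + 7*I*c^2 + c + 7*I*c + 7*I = (c + 1)*(c - I)*(c + I)*(c + 7*I)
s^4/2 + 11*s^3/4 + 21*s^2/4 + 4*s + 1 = (s/2 + 1/2)*(s + 1/2)*(s + 2)^2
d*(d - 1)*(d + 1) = d^3 - d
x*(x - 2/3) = x^2 - 2*x/3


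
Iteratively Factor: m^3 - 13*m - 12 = (m + 3)*(m^2 - 3*m - 4) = (m - 4)*(m + 3)*(m + 1)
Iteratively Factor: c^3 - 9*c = (c - 3)*(c^2 + 3*c) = c*(c - 3)*(c + 3)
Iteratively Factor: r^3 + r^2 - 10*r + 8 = (r - 1)*(r^2 + 2*r - 8) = (r - 1)*(r + 4)*(r - 2)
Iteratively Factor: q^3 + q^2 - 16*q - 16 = (q - 4)*(q^2 + 5*q + 4) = (q - 4)*(q + 1)*(q + 4)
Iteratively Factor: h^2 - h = (h - 1)*(h)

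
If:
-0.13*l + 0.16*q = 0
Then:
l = 1.23076923076923*q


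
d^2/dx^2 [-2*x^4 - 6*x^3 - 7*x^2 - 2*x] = -24*x^2 - 36*x - 14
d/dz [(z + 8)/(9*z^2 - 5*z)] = (-9*z^2 - 144*z + 40)/(z^2*(81*z^2 - 90*z + 25))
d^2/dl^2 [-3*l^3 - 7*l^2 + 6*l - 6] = -18*l - 14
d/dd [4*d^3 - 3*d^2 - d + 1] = 12*d^2 - 6*d - 1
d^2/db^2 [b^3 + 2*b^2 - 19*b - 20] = 6*b + 4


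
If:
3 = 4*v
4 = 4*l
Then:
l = 1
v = 3/4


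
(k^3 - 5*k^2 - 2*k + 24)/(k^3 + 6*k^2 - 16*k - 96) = (k^2 - k - 6)/(k^2 + 10*k + 24)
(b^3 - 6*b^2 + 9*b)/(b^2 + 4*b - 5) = b*(b^2 - 6*b + 9)/(b^2 + 4*b - 5)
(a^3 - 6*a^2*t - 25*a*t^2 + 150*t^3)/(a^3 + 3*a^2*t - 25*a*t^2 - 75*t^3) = (a - 6*t)/(a + 3*t)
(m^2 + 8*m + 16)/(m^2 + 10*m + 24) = (m + 4)/(m + 6)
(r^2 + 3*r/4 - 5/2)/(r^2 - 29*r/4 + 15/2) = (r + 2)/(r - 6)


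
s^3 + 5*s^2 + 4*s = s*(s + 1)*(s + 4)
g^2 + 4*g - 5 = (g - 1)*(g + 5)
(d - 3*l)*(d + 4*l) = d^2 + d*l - 12*l^2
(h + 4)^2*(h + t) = h^3 + h^2*t + 8*h^2 + 8*h*t + 16*h + 16*t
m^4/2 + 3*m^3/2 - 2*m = m*(m/2 + 1)*(m - 1)*(m + 2)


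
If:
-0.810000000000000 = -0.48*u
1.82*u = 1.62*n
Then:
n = 1.90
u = 1.69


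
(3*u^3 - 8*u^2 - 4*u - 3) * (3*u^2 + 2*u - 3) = 9*u^5 - 18*u^4 - 37*u^3 + 7*u^2 + 6*u + 9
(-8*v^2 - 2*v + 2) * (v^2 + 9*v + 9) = -8*v^4 - 74*v^3 - 88*v^2 + 18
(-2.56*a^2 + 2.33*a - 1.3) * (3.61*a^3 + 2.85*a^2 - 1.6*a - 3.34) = -9.2416*a^5 + 1.1153*a^4 + 6.0435*a^3 + 1.1174*a^2 - 5.7022*a + 4.342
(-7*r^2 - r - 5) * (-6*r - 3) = 42*r^3 + 27*r^2 + 33*r + 15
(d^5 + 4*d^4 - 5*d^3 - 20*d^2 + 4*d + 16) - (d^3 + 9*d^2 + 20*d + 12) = d^5 + 4*d^4 - 6*d^3 - 29*d^2 - 16*d + 4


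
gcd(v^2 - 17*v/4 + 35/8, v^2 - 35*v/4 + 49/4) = v - 7/4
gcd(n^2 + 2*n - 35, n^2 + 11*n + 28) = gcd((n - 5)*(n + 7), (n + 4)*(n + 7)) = n + 7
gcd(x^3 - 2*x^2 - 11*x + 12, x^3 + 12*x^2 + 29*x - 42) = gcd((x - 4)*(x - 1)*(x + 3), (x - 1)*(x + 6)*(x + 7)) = x - 1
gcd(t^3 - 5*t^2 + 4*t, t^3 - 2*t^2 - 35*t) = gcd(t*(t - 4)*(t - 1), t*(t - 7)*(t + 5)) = t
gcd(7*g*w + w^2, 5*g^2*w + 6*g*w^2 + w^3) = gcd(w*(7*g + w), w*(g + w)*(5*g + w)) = w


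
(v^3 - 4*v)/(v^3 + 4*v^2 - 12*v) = (v + 2)/(v + 6)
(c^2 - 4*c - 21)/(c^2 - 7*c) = (c + 3)/c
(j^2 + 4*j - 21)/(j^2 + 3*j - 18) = (j + 7)/(j + 6)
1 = 1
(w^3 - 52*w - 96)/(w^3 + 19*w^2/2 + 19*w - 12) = 2*(w^2 - 6*w - 16)/(2*w^2 + 7*w - 4)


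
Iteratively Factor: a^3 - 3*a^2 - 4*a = (a + 1)*(a^2 - 4*a) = (a - 4)*(a + 1)*(a)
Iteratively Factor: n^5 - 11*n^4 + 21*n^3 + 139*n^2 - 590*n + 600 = (n - 5)*(n^4 - 6*n^3 - 9*n^2 + 94*n - 120) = (n - 5)*(n - 2)*(n^3 - 4*n^2 - 17*n + 60) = (n - 5)*(n - 3)*(n - 2)*(n^2 - n - 20) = (n - 5)^2*(n - 3)*(n - 2)*(n + 4)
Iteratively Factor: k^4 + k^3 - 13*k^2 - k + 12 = (k + 1)*(k^3 - 13*k + 12) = (k + 1)*(k + 4)*(k^2 - 4*k + 3) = (k - 3)*(k + 1)*(k + 4)*(k - 1)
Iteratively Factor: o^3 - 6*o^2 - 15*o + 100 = (o - 5)*(o^2 - o - 20) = (o - 5)*(o + 4)*(o - 5)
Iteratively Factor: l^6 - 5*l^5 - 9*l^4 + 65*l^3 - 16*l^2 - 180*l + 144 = (l - 1)*(l^5 - 4*l^4 - 13*l^3 + 52*l^2 + 36*l - 144) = (l - 1)*(l + 2)*(l^4 - 6*l^3 - l^2 + 54*l - 72) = (l - 4)*(l - 1)*(l + 2)*(l^3 - 2*l^2 - 9*l + 18) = (l - 4)*(l - 1)*(l + 2)*(l + 3)*(l^2 - 5*l + 6) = (l - 4)*(l - 3)*(l - 1)*(l + 2)*(l + 3)*(l - 2)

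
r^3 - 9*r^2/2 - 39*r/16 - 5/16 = (r - 5)*(r + 1/4)^2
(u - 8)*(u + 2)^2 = u^3 - 4*u^2 - 28*u - 32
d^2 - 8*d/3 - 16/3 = (d - 4)*(d + 4/3)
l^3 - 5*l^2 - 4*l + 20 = (l - 5)*(l - 2)*(l + 2)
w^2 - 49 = (w - 7)*(w + 7)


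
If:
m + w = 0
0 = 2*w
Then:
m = 0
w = 0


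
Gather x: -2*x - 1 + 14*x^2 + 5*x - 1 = 14*x^2 + 3*x - 2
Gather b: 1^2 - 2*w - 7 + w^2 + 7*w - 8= w^2 + 5*w - 14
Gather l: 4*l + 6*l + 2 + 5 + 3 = 10*l + 10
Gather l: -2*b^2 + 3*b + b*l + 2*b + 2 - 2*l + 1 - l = -2*b^2 + 5*b + l*(b - 3) + 3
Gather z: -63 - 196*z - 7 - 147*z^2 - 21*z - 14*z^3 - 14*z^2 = -14*z^3 - 161*z^2 - 217*z - 70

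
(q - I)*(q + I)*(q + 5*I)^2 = q^4 + 10*I*q^3 - 24*q^2 + 10*I*q - 25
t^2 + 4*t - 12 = (t - 2)*(t + 6)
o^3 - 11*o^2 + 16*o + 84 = (o - 7)*(o - 6)*(o + 2)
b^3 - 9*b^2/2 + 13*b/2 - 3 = (b - 2)*(b - 3/2)*(b - 1)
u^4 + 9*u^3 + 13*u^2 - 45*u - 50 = (u - 2)*(u + 1)*(u + 5)^2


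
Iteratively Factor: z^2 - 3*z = (z - 3)*(z)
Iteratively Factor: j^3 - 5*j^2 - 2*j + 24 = (j - 3)*(j^2 - 2*j - 8) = (j - 4)*(j - 3)*(j + 2)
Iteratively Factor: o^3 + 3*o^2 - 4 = (o - 1)*(o^2 + 4*o + 4) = (o - 1)*(o + 2)*(o + 2)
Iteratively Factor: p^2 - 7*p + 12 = (p - 3)*(p - 4)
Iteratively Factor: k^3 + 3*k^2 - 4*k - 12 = (k - 2)*(k^2 + 5*k + 6) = (k - 2)*(k + 3)*(k + 2)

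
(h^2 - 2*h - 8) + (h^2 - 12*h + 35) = 2*h^2 - 14*h + 27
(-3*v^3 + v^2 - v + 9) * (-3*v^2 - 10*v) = 9*v^5 + 27*v^4 - 7*v^3 - 17*v^2 - 90*v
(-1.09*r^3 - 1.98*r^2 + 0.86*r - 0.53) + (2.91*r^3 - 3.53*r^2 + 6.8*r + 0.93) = 1.82*r^3 - 5.51*r^2 + 7.66*r + 0.4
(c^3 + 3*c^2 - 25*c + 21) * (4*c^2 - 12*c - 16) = 4*c^5 - 152*c^3 + 336*c^2 + 148*c - 336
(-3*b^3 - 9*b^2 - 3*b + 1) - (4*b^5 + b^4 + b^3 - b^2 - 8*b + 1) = -4*b^5 - b^4 - 4*b^3 - 8*b^2 + 5*b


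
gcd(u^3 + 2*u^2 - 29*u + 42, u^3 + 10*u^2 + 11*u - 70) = u^2 + 5*u - 14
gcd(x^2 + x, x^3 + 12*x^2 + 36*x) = x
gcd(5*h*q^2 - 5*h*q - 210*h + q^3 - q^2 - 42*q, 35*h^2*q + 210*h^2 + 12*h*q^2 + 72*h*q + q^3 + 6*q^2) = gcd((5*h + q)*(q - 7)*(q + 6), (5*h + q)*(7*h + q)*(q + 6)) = 5*h*q + 30*h + q^2 + 6*q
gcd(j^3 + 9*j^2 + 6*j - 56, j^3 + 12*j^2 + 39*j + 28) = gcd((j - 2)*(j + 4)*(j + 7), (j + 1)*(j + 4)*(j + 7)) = j^2 + 11*j + 28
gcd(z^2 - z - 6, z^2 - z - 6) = z^2 - z - 6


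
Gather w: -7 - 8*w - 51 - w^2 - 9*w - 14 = -w^2 - 17*w - 72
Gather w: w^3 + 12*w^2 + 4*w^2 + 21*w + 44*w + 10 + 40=w^3 + 16*w^2 + 65*w + 50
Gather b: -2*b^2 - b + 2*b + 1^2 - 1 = -2*b^2 + b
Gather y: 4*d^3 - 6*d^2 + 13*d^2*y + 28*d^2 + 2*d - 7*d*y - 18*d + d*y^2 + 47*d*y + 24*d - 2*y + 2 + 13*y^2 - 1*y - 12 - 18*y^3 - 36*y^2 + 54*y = 4*d^3 + 22*d^2 + 8*d - 18*y^3 + y^2*(d - 23) + y*(13*d^2 + 40*d + 51) - 10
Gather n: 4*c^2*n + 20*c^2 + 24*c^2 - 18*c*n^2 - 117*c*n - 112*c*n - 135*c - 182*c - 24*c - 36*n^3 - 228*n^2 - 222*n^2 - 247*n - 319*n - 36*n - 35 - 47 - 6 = 44*c^2 - 341*c - 36*n^3 + n^2*(-18*c - 450) + n*(4*c^2 - 229*c - 602) - 88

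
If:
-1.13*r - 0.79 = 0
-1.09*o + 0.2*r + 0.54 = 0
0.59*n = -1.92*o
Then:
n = -1.19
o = 0.37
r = -0.70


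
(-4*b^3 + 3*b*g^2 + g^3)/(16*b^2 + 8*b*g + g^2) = (-4*b^3 + 3*b*g^2 + g^3)/(16*b^2 + 8*b*g + g^2)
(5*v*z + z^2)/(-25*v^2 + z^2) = z/(-5*v + z)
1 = 1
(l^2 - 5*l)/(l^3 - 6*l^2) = (l - 5)/(l*(l - 6))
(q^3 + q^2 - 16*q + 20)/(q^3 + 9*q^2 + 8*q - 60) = (q - 2)/(q + 6)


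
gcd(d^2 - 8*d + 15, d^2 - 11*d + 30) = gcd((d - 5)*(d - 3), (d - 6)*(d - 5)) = d - 5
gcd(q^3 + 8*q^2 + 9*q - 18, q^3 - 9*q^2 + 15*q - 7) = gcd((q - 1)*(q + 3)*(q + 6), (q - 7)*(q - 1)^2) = q - 1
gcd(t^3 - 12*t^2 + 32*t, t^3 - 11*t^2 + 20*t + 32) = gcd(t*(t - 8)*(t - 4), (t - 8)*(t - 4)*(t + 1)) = t^2 - 12*t + 32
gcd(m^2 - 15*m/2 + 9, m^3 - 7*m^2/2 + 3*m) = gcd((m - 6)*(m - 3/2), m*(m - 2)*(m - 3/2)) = m - 3/2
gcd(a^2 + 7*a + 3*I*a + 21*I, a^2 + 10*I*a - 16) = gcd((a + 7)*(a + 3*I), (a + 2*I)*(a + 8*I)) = 1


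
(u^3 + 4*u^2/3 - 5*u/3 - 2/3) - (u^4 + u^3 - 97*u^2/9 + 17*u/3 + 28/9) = -u^4 + 109*u^2/9 - 22*u/3 - 34/9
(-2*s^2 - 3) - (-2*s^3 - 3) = 2*s^3 - 2*s^2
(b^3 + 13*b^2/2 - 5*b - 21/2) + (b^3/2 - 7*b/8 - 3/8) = 3*b^3/2 + 13*b^2/2 - 47*b/8 - 87/8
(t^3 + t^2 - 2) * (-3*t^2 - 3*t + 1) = -3*t^5 - 6*t^4 - 2*t^3 + 7*t^2 + 6*t - 2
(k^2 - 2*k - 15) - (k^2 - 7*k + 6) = 5*k - 21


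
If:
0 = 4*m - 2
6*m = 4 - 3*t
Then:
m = 1/2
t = 1/3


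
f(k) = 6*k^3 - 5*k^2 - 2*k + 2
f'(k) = 18*k^2 - 10*k - 2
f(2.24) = 39.87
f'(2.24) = 65.92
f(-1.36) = -19.62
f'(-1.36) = 44.89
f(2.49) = 58.65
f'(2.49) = 84.70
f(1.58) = 10.02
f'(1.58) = 27.14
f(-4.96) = -843.23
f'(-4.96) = 490.43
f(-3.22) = -243.72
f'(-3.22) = 216.83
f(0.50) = 0.50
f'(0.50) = -2.50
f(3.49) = 189.17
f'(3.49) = 182.34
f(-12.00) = -11062.00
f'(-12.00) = 2710.00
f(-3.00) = -199.00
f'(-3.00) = 190.00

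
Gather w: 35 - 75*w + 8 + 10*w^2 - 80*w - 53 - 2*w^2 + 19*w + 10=8*w^2 - 136*w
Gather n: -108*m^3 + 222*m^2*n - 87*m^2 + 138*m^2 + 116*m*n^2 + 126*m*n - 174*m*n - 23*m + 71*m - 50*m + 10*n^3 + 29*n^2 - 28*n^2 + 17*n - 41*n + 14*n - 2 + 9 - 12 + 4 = -108*m^3 + 51*m^2 - 2*m + 10*n^3 + n^2*(116*m + 1) + n*(222*m^2 - 48*m - 10) - 1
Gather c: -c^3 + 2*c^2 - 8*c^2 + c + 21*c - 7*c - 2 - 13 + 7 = -c^3 - 6*c^2 + 15*c - 8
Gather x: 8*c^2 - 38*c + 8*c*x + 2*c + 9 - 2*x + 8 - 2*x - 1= 8*c^2 - 36*c + x*(8*c - 4) + 16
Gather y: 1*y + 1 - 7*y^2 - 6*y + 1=-7*y^2 - 5*y + 2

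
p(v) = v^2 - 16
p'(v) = 2*v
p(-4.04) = 0.32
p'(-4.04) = -8.08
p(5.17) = 10.73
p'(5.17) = 10.34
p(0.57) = -15.68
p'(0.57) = 1.14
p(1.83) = -12.65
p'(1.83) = 3.66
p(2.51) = -9.70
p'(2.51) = 5.02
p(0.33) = -15.89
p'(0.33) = 0.66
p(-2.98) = -7.12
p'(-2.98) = -5.96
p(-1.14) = -14.70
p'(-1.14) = -2.28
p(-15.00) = 209.00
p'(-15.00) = -30.00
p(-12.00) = 128.00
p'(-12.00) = -24.00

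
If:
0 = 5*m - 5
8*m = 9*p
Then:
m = 1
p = 8/9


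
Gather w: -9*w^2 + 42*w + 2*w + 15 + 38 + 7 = -9*w^2 + 44*w + 60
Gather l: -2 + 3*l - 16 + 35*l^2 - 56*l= 35*l^2 - 53*l - 18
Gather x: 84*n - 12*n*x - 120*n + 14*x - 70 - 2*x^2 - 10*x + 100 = -36*n - 2*x^2 + x*(4 - 12*n) + 30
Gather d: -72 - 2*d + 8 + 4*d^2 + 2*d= 4*d^2 - 64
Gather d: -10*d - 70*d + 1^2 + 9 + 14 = 24 - 80*d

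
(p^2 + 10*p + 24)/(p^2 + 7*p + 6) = (p + 4)/(p + 1)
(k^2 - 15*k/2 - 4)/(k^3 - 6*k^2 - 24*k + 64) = (k + 1/2)/(k^2 + 2*k - 8)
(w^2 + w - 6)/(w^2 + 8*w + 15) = (w - 2)/(w + 5)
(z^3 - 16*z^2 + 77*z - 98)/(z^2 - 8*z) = (z^3 - 16*z^2 + 77*z - 98)/(z*(z - 8))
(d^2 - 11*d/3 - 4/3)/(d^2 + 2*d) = (3*d^2 - 11*d - 4)/(3*d*(d + 2))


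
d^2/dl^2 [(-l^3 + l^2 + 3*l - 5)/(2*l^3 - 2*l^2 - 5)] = 6*(12*l^5 - 72*l^4 + 84*l^3 + 30*l^2 - 105*l + 25)/(8*l^9 - 24*l^8 + 24*l^7 - 68*l^6 + 120*l^5 - 60*l^4 + 150*l^3 - 150*l^2 - 125)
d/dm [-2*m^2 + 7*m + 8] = 7 - 4*m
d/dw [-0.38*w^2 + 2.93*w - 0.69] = 2.93 - 0.76*w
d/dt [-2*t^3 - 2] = -6*t^2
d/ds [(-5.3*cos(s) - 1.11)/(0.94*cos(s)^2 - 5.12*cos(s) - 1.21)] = (4.982*sin(s)^2 - 2.0868*cos(s) - 5.7118)*sin(s)/(-0.94*cos(s)^2 + 5.12*cos(s) + 1.21)^2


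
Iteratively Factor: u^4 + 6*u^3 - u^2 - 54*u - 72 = (u + 3)*(u^3 + 3*u^2 - 10*u - 24) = (u - 3)*(u + 3)*(u^2 + 6*u + 8) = (u - 3)*(u + 2)*(u + 3)*(u + 4)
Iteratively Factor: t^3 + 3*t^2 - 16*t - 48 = (t - 4)*(t^2 + 7*t + 12) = (t - 4)*(t + 3)*(t + 4)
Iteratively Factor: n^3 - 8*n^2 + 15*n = (n - 5)*(n^2 - 3*n) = n*(n - 5)*(n - 3)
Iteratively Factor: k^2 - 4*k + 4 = (k - 2)*(k - 2)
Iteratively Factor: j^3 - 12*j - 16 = (j - 4)*(j^2 + 4*j + 4) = (j - 4)*(j + 2)*(j + 2)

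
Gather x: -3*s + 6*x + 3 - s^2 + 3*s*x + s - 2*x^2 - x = -s^2 - 2*s - 2*x^2 + x*(3*s + 5) + 3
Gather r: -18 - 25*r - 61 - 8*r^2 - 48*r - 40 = -8*r^2 - 73*r - 119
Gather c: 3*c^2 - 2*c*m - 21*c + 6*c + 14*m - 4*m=3*c^2 + c*(-2*m - 15) + 10*m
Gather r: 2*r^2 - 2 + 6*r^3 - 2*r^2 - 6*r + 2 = 6*r^3 - 6*r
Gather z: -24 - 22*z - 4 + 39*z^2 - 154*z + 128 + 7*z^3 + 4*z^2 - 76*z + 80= 7*z^3 + 43*z^2 - 252*z + 180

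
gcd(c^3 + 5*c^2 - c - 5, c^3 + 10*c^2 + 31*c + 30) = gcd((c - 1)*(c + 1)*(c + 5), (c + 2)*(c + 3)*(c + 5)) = c + 5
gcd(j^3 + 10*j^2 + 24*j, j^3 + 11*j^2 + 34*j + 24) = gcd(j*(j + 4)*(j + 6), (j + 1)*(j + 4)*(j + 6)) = j^2 + 10*j + 24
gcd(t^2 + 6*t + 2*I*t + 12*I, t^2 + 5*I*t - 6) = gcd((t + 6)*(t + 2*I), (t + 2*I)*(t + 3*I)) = t + 2*I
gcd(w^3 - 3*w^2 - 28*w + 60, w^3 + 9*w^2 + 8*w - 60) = w^2 + 3*w - 10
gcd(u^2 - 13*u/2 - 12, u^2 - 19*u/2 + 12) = u - 8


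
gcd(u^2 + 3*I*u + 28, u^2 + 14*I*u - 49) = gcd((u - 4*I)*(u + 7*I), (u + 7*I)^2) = u + 7*I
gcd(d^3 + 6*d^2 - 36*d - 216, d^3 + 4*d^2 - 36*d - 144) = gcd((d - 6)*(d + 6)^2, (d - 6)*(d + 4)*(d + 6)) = d^2 - 36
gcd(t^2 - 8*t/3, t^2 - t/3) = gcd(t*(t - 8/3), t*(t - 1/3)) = t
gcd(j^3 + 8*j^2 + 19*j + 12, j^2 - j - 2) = j + 1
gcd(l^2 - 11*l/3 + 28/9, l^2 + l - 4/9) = 1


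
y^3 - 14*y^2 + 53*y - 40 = (y - 8)*(y - 5)*(y - 1)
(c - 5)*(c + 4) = c^2 - c - 20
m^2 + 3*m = m*(m + 3)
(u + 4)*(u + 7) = u^2 + 11*u + 28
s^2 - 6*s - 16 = (s - 8)*(s + 2)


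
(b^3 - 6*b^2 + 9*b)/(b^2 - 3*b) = b - 3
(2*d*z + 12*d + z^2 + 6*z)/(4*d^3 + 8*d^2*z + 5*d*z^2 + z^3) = (z + 6)/(2*d^2 + 3*d*z + z^2)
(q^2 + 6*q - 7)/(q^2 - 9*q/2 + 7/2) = 2*(q + 7)/(2*q - 7)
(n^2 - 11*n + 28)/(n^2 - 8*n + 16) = (n - 7)/(n - 4)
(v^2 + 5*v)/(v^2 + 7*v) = (v + 5)/(v + 7)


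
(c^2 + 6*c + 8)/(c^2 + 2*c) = (c + 4)/c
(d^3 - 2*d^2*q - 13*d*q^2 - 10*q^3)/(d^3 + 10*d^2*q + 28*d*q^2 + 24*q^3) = (d^2 - 4*d*q - 5*q^2)/(d^2 + 8*d*q + 12*q^2)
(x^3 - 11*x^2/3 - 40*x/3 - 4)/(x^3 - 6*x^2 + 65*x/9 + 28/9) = 3*(x^2 - 4*x - 12)/(3*x^2 - 19*x + 28)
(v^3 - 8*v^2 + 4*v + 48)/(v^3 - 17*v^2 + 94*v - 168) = (v + 2)/(v - 7)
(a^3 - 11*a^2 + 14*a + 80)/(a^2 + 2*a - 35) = (a^2 - 6*a - 16)/(a + 7)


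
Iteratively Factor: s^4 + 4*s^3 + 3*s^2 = (s + 1)*(s^3 + 3*s^2) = (s + 1)*(s + 3)*(s^2) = s*(s + 1)*(s + 3)*(s)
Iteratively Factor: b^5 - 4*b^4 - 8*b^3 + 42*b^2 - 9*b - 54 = (b + 1)*(b^4 - 5*b^3 - 3*b^2 + 45*b - 54) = (b - 3)*(b + 1)*(b^3 - 2*b^2 - 9*b + 18) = (b - 3)*(b - 2)*(b + 1)*(b^2 - 9) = (b - 3)^2*(b - 2)*(b + 1)*(b + 3)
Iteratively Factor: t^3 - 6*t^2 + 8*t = (t - 4)*(t^2 - 2*t) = (t - 4)*(t - 2)*(t)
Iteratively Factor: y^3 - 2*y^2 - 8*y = (y)*(y^2 - 2*y - 8) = y*(y + 2)*(y - 4)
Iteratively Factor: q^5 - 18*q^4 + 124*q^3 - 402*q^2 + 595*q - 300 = (q - 3)*(q^4 - 15*q^3 + 79*q^2 - 165*q + 100) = (q - 5)*(q - 3)*(q^3 - 10*q^2 + 29*q - 20) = (q - 5)*(q - 3)*(q - 1)*(q^2 - 9*q + 20) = (q - 5)*(q - 4)*(q - 3)*(q - 1)*(q - 5)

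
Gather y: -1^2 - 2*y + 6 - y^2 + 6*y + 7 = -y^2 + 4*y + 12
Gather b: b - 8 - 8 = b - 16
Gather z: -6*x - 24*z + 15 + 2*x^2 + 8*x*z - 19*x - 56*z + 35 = 2*x^2 - 25*x + z*(8*x - 80) + 50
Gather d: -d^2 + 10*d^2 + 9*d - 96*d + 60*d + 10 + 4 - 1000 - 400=9*d^2 - 27*d - 1386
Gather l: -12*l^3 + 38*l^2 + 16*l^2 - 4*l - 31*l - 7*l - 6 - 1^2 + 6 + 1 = -12*l^3 + 54*l^2 - 42*l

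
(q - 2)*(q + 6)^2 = q^3 + 10*q^2 + 12*q - 72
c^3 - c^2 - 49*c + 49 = (c - 7)*(c - 1)*(c + 7)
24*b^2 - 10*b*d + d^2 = (-6*b + d)*(-4*b + d)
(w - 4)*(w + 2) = w^2 - 2*w - 8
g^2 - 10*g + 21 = (g - 7)*(g - 3)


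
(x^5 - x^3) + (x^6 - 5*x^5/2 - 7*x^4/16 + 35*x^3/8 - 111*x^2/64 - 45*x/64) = x^6 - 3*x^5/2 - 7*x^4/16 + 27*x^3/8 - 111*x^2/64 - 45*x/64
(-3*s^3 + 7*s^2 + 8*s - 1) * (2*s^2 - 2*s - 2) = -6*s^5 + 20*s^4 + 8*s^3 - 32*s^2 - 14*s + 2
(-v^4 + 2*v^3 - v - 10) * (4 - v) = v^5 - 6*v^4 + 8*v^3 + v^2 + 6*v - 40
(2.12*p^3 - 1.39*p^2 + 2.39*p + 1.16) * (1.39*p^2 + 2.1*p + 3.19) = 2.9468*p^5 + 2.5199*p^4 + 7.1659*p^3 + 2.1973*p^2 + 10.0601*p + 3.7004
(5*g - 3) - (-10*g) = 15*g - 3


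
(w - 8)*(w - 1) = w^2 - 9*w + 8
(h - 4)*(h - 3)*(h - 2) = h^3 - 9*h^2 + 26*h - 24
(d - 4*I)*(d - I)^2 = d^3 - 6*I*d^2 - 9*d + 4*I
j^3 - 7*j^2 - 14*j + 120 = (j - 6)*(j - 5)*(j + 4)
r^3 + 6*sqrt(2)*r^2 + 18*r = r*(r + 3*sqrt(2))^2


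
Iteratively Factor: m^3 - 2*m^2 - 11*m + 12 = (m - 4)*(m^2 + 2*m - 3) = (m - 4)*(m + 3)*(m - 1)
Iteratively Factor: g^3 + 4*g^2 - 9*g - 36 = (g - 3)*(g^2 + 7*g + 12) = (g - 3)*(g + 4)*(g + 3)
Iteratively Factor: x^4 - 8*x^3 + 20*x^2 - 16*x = (x - 2)*(x^3 - 6*x^2 + 8*x) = (x - 2)^2*(x^2 - 4*x) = (x - 4)*(x - 2)^2*(x)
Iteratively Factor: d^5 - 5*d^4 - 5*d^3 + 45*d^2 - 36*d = (d - 4)*(d^4 - d^3 - 9*d^2 + 9*d) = (d - 4)*(d + 3)*(d^3 - 4*d^2 + 3*d) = (d - 4)*(d - 1)*(d + 3)*(d^2 - 3*d) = d*(d - 4)*(d - 1)*(d + 3)*(d - 3)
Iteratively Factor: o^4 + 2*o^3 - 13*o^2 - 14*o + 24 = (o - 3)*(o^3 + 5*o^2 + 2*o - 8) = (o - 3)*(o + 2)*(o^2 + 3*o - 4) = (o - 3)*(o + 2)*(o + 4)*(o - 1)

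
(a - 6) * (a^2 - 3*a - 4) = a^3 - 9*a^2 + 14*a + 24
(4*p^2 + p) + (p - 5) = 4*p^2 + 2*p - 5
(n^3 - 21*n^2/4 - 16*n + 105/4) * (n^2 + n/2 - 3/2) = n^5 - 19*n^4/4 - 161*n^3/8 + 209*n^2/8 + 297*n/8 - 315/8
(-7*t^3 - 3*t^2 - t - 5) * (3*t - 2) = -21*t^4 + 5*t^3 + 3*t^2 - 13*t + 10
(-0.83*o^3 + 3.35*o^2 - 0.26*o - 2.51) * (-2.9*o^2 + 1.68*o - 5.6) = 2.407*o^5 - 11.1094*o^4 + 11.03*o^3 - 11.9178*o^2 - 2.7608*o + 14.056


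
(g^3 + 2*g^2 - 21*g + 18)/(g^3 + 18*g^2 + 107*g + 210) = (g^2 - 4*g + 3)/(g^2 + 12*g + 35)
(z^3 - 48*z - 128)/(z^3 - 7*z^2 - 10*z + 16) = (z^2 + 8*z + 16)/(z^2 + z - 2)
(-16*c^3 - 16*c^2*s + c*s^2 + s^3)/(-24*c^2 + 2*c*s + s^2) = (4*c^2 + 5*c*s + s^2)/(6*c + s)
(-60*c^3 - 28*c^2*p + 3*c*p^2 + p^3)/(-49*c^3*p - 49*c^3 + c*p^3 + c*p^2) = (60*c^3 + 28*c^2*p - 3*c*p^2 - p^3)/(c*(49*c^2*p + 49*c^2 - p^3 - p^2))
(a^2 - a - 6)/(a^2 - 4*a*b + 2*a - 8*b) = (a - 3)/(a - 4*b)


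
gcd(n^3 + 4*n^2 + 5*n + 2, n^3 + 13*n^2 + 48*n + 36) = n + 1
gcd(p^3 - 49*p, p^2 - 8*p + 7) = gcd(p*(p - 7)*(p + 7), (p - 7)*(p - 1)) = p - 7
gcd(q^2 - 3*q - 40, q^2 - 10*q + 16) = q - 8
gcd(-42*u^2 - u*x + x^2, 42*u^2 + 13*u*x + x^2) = 6*u + x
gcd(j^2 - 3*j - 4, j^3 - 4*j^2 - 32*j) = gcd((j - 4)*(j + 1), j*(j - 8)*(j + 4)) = 1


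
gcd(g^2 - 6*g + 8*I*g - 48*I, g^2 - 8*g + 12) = g - 6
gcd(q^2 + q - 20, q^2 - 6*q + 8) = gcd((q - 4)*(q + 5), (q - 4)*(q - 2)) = q - 4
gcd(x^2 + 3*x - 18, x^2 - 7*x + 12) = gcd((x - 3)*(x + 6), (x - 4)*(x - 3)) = x - 3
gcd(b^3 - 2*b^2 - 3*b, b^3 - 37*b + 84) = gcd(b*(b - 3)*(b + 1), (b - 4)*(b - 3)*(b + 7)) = b - 3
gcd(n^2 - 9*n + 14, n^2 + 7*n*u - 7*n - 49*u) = n - 7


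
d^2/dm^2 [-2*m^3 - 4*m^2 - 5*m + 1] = -12*m - 8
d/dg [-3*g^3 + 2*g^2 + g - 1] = -9*g^2 + 4*g + 1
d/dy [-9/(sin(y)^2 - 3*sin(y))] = 9*(2*sin(y) - 3)*cos(y)/((sin(y) - 3)^2*sin(y)^2)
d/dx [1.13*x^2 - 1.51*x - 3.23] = 2.26*x - 1.51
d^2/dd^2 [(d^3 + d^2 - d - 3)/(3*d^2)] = 2*(-d - 9)/(3*d^4)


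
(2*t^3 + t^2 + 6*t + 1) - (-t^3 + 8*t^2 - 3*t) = 3*t^3 - 7*t^2 + 9*t + 1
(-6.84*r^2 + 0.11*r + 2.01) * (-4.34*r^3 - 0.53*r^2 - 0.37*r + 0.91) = 29.6856*r^5 + 3.1478*r^4 - 6.2509*r^3 - 7.3304*r^2 - 0.6436*r + 1.8291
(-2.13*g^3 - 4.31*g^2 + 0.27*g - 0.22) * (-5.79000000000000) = 12.3327*g^3 + 24.9549*g^2 - 1.5633*g + 1.2738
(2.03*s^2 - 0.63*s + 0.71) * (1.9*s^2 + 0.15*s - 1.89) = 3.857*s^4 - 0.8925*s^3 - 2.5822*s^2 + 1.2972*s - 1.3419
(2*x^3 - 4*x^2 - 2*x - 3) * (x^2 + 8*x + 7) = 2*x^5 + 12*x^4 - 20*x^3 - 47*x^2 - 38*x - 21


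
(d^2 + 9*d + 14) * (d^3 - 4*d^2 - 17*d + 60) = d^5 + 5*d^4 - 39*d^3 - 149*d^2 + 302*d + 840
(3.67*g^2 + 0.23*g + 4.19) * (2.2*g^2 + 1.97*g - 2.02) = 8.074*g^4 + 7.7359*g^3 + 2.2577*g^2 + 7.7897*g - 8.4638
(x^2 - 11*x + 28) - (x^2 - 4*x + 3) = 25 - 7*x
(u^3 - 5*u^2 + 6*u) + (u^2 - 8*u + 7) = u^3 - 4*u^2 - 2*u + 7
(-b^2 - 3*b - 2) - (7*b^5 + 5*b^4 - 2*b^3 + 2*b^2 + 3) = -7*b^5 - 5*b^4 + 2*b^3 - 3*b^2 - 3*b - 5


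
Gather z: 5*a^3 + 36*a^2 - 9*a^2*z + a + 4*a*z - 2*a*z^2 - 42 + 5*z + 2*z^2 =5*a^3 + 36*a^2 + a + z^2*(2 - 2*a) + z*(-9*a^2 + 4*a + 5) - 42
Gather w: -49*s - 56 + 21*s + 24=-28*s - 32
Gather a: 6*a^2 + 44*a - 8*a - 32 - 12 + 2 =6*a^2 + 36*a - 42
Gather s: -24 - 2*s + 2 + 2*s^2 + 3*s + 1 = 2*s^2 + s - 21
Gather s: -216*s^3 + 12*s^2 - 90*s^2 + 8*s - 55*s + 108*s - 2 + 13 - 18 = -216*s^3 - 78*s^2 + 61*s - 7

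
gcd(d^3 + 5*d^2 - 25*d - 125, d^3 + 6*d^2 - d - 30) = d + 5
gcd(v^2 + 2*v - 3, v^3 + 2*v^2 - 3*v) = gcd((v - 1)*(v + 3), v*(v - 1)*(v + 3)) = v^2 + 2*v - 3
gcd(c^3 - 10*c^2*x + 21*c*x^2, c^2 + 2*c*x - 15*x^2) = -c + 3*x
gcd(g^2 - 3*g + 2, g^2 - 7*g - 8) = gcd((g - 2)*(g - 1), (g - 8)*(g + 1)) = 1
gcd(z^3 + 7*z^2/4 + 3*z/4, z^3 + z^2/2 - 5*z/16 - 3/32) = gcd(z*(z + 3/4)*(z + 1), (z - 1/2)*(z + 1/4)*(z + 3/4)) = z + 3/4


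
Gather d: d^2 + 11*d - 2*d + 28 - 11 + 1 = d^2 + 9*d + 18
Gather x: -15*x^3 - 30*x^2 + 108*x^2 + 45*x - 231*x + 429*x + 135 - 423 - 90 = -15*x^3 + 78*x^2 + 243*x - 378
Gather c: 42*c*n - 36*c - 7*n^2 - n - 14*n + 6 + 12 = c*(42*n - 36) - 7*n^2 - 15*n + 18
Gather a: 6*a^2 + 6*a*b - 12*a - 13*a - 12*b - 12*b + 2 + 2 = 6*a^2 + a*(6*b - 25) - 24*b + 4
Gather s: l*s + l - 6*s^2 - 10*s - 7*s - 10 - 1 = l - 6*s^2 + s*(l - 17) - 11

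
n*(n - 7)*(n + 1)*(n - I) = n^4 - 6*n^3 - I*n^3 - 7*n^2 + 6*I*n^2 + 7*I*n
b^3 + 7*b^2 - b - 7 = (b - 1)*(b + 1)*(b + 7)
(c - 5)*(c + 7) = c^2 + 2*c - 35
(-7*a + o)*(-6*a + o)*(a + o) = 42*a^3 + 29*a^2*o - 12*a*o^2 + o^3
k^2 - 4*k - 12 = (k - 6)*(k + 2)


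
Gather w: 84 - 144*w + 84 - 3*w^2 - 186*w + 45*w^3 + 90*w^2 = 45*w^3 + 87*w^2 - 330*w + 168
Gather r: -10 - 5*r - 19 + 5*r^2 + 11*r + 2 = 5*r^2 + 6*r - 27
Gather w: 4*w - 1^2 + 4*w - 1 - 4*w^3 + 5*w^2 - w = -4*w^3 + 5*w^2 + 7*w - 2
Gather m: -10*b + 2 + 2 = 4 - 10*b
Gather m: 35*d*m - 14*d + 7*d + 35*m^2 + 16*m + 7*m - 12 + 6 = -7*d + 35*m^2 + m*(35*d + 23) - 6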